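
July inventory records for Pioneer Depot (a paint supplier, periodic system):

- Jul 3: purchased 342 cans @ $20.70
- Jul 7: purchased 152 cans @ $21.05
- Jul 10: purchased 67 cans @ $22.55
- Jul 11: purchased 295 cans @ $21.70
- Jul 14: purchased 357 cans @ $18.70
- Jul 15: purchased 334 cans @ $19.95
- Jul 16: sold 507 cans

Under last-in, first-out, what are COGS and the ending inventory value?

COGS = $9,898.40; ending inventory = $21,632.15

Jul 16, 507 sold [LIFO — newest first]: 334 @ $19.95 + 173 @ $18.70 = $9,898.40
Ending inventory: 342 @ $20.70 + 152 @ $21.05 + 67 @ $22.55 + 295 @ $21.70 + 184 @ $18.70 = $21,632.15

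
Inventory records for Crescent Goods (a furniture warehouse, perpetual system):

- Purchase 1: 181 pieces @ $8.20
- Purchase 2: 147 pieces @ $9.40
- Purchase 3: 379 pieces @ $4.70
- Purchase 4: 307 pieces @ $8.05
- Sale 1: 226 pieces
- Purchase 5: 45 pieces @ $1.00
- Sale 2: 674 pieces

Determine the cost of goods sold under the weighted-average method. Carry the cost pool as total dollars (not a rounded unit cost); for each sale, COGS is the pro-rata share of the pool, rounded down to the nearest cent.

COGS = $6,099.12

After Purchase 1: 181 on hand, pool $1,484.20 (≈ $8.2000 each)
After Purchase 2: 328 on hand, pool $2,866.00 (≈ $8.7378 each)
After Purchase 3: 707 on hand, pool $4,647.30 (≈ $6.5733 each)
After Purchase 4: 1014 on hand, pool $7,118.65 (≈ $7.0204 each)
Sale 1, sell 226: 226/1014 × $7,118.65 → $1,586.60
After Purchase 5: 833 on hand, pool $5,577.05 (≈ $6.6951 each)
Sale 2, sell 674: 674/833 × $5,577.05 → $4,512.52
Total COGS = $1,586.60 + $4,512.52 = $6,099.12
Ending inventory (cost pool remaining) = $1,064.53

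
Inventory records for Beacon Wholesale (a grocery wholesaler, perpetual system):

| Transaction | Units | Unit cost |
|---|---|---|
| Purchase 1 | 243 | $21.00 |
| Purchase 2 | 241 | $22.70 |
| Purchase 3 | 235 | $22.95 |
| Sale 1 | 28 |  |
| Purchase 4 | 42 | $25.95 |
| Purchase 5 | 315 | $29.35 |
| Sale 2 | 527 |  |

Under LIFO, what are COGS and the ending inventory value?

Sale 1 (28) [LIFO — newest first]: 28 @ $22.95 = $642.60
Sale 2 (527) [LIFO — newest first]: 315 @ $29.35 + 42 @ $25.95 + 170 @ $22.95 = $14,236.65
Total COGS = $642.60 + $14,236.65 = $14,879.25
Ending inventory: 243 @ $21.00 + 241 @ $22.70 + 37 @ $22.95 = $11,422.85

COGS = $14,879.25; ending inventory = $11,422.85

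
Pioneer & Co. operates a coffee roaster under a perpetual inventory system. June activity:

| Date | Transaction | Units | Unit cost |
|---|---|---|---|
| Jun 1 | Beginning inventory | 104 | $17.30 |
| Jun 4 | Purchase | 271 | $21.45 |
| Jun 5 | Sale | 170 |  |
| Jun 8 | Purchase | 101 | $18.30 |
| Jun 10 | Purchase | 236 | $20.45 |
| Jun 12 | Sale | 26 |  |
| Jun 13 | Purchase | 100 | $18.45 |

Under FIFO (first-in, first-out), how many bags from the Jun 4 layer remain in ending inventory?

179

Jun 5, 170 sold [FIFO — oldest first]: 104 @ $17.30 + 66 @ $21.45 = $3,214.90
Jun 12, 26 sold [FIFO — oldest first]: 26 @ $21.45 = $557.70
Total COGS = $3,214.90 + $557.70 = $3,772.60
Ending inventory: 179 @ $21.45 + 101 @ $18.30 + 236 @ $20.45 + 100 @ $18.45 = $12,359.05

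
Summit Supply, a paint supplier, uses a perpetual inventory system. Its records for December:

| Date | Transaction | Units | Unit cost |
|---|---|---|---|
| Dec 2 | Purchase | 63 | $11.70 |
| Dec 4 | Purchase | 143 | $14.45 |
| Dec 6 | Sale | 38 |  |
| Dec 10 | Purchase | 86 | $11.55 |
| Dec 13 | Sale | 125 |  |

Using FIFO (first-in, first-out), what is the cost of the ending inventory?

Dec 6, 38 sold [FIFO — oldest first]: 38 @ $11.70 = $444.60
Dec 13, 125 sold [FIFO — oldest first]: 25 @ $11.70 + 100 @ $14.45 = $1,737.50
Total COGS = $444.60 + $1,737.50 = $2,182.10
Ending inventory: 43 @ $14.45 + 86 @ $11.55 = $1,614.65

Ending inventory = $1,614.65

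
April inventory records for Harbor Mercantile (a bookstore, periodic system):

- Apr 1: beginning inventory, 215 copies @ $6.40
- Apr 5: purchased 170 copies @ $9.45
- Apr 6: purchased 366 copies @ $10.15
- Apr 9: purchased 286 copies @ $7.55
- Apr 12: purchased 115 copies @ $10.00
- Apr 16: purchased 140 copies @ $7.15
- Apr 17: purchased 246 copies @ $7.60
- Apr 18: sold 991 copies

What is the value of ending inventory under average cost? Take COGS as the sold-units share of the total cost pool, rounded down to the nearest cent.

Ending inventory = $4,579.90

Apr 18, sell 991: 991/1538 × $12,877.30 → $8,297.40
Ending inventory (cost pool remaining) = $4,579.90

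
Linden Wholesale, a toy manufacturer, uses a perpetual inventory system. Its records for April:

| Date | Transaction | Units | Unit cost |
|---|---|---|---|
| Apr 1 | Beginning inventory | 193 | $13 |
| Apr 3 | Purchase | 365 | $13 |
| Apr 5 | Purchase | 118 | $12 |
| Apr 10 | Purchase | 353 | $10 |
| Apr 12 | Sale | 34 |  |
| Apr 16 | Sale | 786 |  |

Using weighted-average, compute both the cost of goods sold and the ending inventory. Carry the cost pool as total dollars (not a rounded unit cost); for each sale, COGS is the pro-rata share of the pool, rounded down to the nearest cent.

COGS = $9,722.05; ending inventory = $2,477.95

After Apr 1: 193 on hand, pool $2,509.00 (≈ $13.0000 each)
After Apr 3: 558 on hand, pool $7,254.00 (≈ $13.0000 each)
After Apr 5: 676 on hand, pool $8,670.00 (≈ $12.8254 each)
After Apr 10: 1029 on hand, pool $12,200.00 (≈ $11.8562 each)
Apr 12, sell 34: 34/1029 × $12,200.00 → $403.10
Apr 16, sell 786: 786/995 × $11,796.90 → $9,318.95
Total COGS = $403.10 + $9,318.95 = $9,722.05
Ending inventory (cost pool remaining) = $2,477.95
Check: goods available $12,200.00 = COGS $9,722.05 + ending $2,477.95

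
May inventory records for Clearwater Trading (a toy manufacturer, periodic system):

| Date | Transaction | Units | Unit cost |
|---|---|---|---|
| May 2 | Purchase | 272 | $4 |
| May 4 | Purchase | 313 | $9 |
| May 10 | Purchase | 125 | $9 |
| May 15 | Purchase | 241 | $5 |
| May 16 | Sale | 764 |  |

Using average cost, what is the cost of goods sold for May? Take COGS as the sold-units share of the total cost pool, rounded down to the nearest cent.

COGS = $5,008.98

May 16, sell 764: 764/951 × $6,235.00 → $5,008.98
Ending inventory (cost pool remaining) = $1,226.02
Check: goods available $6,235.00 = COGS $5,008.98 + ending $1,226.02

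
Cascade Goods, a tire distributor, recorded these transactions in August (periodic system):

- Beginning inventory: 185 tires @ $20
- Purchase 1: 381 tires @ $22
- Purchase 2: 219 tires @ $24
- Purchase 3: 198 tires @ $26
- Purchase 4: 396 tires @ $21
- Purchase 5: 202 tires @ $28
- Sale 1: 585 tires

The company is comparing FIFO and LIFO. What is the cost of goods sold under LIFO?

FIFO COGS: 185 @ $20 + 381 @ $22 + 19 @ $24 = $12,538
LIFO COGS: 202 @ $28 + 383 @ $21 = $13,699

COGS = $13,699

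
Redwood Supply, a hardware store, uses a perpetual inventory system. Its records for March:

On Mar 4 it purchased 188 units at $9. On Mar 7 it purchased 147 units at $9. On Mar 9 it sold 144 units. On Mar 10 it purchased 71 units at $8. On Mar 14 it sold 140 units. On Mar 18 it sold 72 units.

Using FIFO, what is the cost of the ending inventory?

Mar 9, 144 sold [FIFO — oldest first]: 144 @ $9 = $1,296
Mar 14, 140 sold [FIFO — oldest first]: 44 @ $9 + 96 @ $9 = $1,260
Mar 18, 72 sold [FIFO — oldest first]: 51 @ $9 + 21 @ $8 = $627
Total COGS = $1,296 + $1,260 + $627 = $3,183
Ending inventory: 50 @ $8 = $400

Ending inventory = $400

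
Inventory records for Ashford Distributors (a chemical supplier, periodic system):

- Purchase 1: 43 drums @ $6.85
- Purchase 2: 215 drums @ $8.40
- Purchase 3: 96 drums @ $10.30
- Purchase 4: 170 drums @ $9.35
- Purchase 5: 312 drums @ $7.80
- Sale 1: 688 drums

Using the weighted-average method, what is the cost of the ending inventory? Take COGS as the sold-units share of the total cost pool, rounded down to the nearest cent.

Sale 1, sell 688: 688/836 × $7,112.45 → $5,853.30
Ending inventory (cost pool remaining) = $1,259.15

Ending inventory = $1,259.15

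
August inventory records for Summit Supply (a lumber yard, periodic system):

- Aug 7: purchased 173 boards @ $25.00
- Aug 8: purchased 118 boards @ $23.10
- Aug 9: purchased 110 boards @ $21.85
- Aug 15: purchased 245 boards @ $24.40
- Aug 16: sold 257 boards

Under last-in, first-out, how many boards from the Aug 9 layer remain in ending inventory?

98

Aug 16, 257 sold [LIFO — newest first]: 245 @ $24.40 + 12 @ $21.85 = $6,240.20
Ending inventory: 173 @ $25.00 + 118 @ $23.10 + 98 @ $21.85 = $9,192.10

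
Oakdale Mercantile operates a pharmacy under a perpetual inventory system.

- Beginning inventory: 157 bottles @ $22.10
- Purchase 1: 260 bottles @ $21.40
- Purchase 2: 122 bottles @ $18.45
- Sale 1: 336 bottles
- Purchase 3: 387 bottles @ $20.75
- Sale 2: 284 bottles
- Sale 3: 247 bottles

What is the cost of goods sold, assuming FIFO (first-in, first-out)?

Sale 1 (336) [FIFO — oldest first]: 157 @ $22.10 + 179 @ $21.40 = $7,300.30
Sale 2 (284) [FIFO — oldest first]: 81 @ $21.40 + 122 @ $18.45 + 81 @ $20.75 = $5,665.05
Sale 3 (247) [FIFO — oldest first]: 247 @ $20.75 = $5,125.25
Total COGS = $7,300.30 + $5,665.05 + $5,125.25 = $18,090.60
Ending inventory: 59 @ $20.75 = $1,224.25

COGS = $18,090.60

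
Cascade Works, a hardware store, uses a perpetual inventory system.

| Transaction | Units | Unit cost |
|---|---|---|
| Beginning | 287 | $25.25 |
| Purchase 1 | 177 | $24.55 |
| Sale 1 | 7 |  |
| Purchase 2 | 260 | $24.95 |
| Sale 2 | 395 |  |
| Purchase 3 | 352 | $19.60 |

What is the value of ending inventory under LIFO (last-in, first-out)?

Sale 1 (7) [LIFO — newest first]: 7 @ $24.55 = $171.85
Sale 2 (395) [LIFO — newest first]: 260 @ $24.95 + 135 @ $24.55 = $9,801.25
Total COGS = $171.85 + $9,801.25 = $9,973.10
Ending inventory: 287 @ $25.25 + 35 @ $24.55 + 352 @ $19.60 = $15,005.20

Ending inventory = $15,005.20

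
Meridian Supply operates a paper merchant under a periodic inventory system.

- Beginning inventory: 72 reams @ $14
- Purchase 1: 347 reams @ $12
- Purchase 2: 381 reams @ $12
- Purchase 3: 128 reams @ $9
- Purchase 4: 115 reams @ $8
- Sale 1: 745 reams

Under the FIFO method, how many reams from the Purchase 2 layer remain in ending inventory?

55

Sale 1 (745) [FIFO — oldest first]: 72 @ $14 + 347 @ $12 + 326 @ $12 = $9,084
Ending inventory: 55 @ $12 + 128 @ $9 + 115 @ $8 = $2,732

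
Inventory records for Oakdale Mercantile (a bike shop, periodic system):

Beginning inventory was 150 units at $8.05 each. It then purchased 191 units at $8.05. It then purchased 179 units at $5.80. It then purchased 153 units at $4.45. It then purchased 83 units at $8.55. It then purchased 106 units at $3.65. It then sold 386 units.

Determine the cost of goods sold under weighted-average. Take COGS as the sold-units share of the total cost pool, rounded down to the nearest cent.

COGS = $2,490.03

Sale 1, sell 386: 386/862 × $5,560.65 → $2,490.03
Ending inventory (cost pool remaining) = $3,070.62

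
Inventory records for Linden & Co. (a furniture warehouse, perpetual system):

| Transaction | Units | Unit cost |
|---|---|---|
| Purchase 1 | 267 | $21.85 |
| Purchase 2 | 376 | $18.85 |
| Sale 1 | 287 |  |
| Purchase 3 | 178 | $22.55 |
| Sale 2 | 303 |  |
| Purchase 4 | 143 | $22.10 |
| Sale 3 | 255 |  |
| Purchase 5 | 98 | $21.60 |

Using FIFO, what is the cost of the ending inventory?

Ending inventory = $4,746.70

Sale 1 (287) [FIFO — oldest first]: 267 @ $21.85 + 20 @ $18.85 = $6,210.95
Sale 2 (303) [FIFO — oldest first]: 303 @ $18.85 = $5,711.55
Sale 3 (255) [FIFO — oldest first]: 53 @ $18.85 + 178 @ $22.55 + 24 @ $22.10 = $5,543.35
Total COGS = $6,210.95 + $5,711.55 + $5,543.35 = $17,465.85
Ending inventory: 119 @ $22.10 + 98 @ $21.60 = $4,746.70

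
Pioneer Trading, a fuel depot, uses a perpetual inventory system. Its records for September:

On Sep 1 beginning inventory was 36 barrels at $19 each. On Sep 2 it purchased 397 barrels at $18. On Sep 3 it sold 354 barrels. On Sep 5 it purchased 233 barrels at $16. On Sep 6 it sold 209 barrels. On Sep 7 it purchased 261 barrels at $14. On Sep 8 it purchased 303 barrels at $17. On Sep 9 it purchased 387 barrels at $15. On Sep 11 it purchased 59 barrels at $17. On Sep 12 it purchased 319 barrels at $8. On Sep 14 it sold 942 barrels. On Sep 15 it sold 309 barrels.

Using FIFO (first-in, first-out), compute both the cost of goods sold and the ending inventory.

COGS = $28,275; ending inventory = $1,448

Sep 3, 354 sold [FIFO — oldest first]: 36 @ $19 + 318 @ $18 = $6,408
Sep 6, 209 sold [FIFO — oldest first]: 79 @ $18 + 130 @ $16 = $3,502
Sep 14, 942 sold [FIFO — oldest first]: 103 @ $16 + 261 @ $14 + 303 @ $17 + 275 @ $15 = $14,578
Sep 15, 309 sold [FIFO — oldest first]: 112 @ $15 + 59 @ $17 + 138 @ $8 = $3,787
Total COGS = $6,408 + $3,502 + $14,578 + $3,787 = $28,275
Ending inventory: 181 @ $8 = $1,448
Check: goods available $29,723 = COGS $28,275 + ending $1,448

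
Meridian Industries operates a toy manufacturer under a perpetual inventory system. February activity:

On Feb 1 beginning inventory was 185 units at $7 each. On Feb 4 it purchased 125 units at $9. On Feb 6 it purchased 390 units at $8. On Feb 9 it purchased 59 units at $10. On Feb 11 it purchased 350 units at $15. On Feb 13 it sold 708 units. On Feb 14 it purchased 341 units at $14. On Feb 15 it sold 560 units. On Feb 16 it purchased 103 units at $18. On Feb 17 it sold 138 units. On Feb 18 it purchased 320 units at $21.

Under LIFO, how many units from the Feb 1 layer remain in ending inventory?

147

Feb 13, 708 sold [LIFO — newest first]: 350 @ $15 + 59 @ $10 + 299 @ $8 = $8,232
Feb 15, 560 sold [LIFO — newest first]: 341 @ $14 + 91 @ $8 + 125 @ $9 + 3 @ $7 = $6,648
Feb 17, 138 sold [LIFO — newest first]: 103 @ $18 + 35 @ $7 = $2,099
Total COGS = $8,232 + $6,648 + $2,099 = $16,979
Ending inventory: 147 @ $7 + 320 @ $21 = $7,749
Check: goods available $24,728 = COGS $16,979 + ending $7,749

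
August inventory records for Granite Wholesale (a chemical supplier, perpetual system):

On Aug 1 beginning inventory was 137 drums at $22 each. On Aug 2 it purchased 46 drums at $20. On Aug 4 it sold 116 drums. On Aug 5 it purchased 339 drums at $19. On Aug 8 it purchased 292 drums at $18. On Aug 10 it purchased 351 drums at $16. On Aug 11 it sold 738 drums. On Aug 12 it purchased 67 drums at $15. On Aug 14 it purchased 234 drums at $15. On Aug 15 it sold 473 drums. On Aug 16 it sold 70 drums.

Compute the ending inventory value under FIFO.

Aug 4, 116 sold [FIFO — oldest first]: 116 @ $22 = $2,552
Aug 11, 738 sold [FIFO — oldest first]: 21 @ $22 + 46 @ $20 + 339 @ $19 + 292 @ $18 + 40 @ $16 = $13,719
Aug 15, 473 sold [FIFO — oldest first]: 311 @ $16 + 67 @ $15 + 95 @ $15 = $7,406
Aug 16, 70 sold [FIFO — oldest first]: 70 @ $15 = $1,050
Total COGS = $2,552 + $13,719 + $7,406 + $1,050 = $24,727
Ending inventory: 69 @ $15 = $1,035

Ending inventory = $1,035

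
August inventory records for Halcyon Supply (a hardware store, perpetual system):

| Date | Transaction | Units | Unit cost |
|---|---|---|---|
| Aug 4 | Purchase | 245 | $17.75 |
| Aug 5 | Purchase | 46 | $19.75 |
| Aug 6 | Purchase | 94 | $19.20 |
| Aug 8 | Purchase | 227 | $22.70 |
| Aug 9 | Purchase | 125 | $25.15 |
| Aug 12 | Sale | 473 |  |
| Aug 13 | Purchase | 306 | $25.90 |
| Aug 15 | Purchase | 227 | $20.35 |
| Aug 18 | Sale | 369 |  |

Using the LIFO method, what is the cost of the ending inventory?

Ending inventory = $8,971.60

Aug 12, 473 sold [LIFO — newest first]: 125 @ $25.15 + 227 @ $22.70 + 94 @ $19.20 + 27 @ $19.75 = $10,634.70
Aug 18, 369 sold [LIFO — newest first]: 227 @ $20.35 + 142 @ $25.90 = $8,297.25
Total COGS = $10,634.70 + $8,297.25 = $18,931.95
Ending inventory: 245 @ $17.75 + 19 @ $19.75 + 164 @ $25.90 = $8,971.60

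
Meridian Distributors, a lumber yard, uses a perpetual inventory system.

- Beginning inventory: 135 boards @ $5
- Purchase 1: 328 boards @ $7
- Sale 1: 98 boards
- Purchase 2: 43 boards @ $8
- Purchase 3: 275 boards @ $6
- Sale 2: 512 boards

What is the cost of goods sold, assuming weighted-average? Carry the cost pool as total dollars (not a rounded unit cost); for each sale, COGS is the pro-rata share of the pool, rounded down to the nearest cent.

COGS = $3,879.37

After Beginning: 135 on hand, pool $675.00 (≈ $5.0000 each)
After Purchase 1: 463 on hand, pool $2,971.00 (≈ $6.4168 each)
Sale 1, sell 98: 98/463 × $2,971.00 → $628.85
After Purchase 2: 408 on hand, pool $2,686.15 (≈ $6.5837 each)
After Purchase 3: 683 on hand, pool $4,336.15 (≈ $6.3487 each)
Sale 2, sell 512: 512/683 × $4,336.15 → $3,250.52
Total COGS = $628.85 + $3,250.52 = $3,879.37
Ending inventory (cost pool remaining) = $1,085.63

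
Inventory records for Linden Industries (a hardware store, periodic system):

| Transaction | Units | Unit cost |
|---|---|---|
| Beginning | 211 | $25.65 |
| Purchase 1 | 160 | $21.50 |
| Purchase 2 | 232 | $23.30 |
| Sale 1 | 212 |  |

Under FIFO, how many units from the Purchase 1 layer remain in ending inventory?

Sale 1 (212) [FIFO — oldest first]: 211 @ $25.65 + 1 @ $21.50 = $5,433.65
Ending inventory: 159 @ $21.50 + 232 @ $23.30 = $8,824.10

159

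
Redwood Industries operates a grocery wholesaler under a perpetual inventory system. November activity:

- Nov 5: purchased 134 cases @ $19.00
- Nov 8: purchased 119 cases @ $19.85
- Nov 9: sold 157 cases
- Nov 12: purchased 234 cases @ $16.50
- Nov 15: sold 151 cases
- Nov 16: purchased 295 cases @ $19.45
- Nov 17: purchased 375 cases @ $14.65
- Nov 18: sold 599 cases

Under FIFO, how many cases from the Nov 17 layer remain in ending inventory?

250

Nov 9, 157 sold [FIFO — oldest first]: 134 @ $19.00 + 23 @ $19.85 = $3,002.55
Nov 15, 151 sold [FIFO — oldest first]: 96 @ $19.85 + 55 @ $16.50 = $2,813.10
Nov 18, 599 sold [FIFO — oldest first]: 179 @ $16.50 + 295 @ $19.45 + 125 @ $14.65 = $10,522.50
Total COGS = $3,002.55 + $2,813.10 + $10,522.50 = $16,338.15
Ending inventory: 250 @ $14.65 = $3,662.50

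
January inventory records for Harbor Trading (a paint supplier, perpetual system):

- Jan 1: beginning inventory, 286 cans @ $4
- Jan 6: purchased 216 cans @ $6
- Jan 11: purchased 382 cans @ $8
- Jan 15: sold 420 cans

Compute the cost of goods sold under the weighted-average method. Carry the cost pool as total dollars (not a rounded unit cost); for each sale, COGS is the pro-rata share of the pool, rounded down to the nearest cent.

After Jan 1: 286 on hand, pool $1,144.00 (≈ $4.0000 each)
After Jan 6: 502 on hand, pool $2,440.00 (≈ $4.8606 each)
After Jan 11: 884 on hand, pool $5,496.00 (≈ $6.2172 each)
Jan 15, sell 420: 420/884 × $5,496.00 → $2,611.22
Ending inventory (cost pool remaining) = $2,884.78

COGS = $2,611.22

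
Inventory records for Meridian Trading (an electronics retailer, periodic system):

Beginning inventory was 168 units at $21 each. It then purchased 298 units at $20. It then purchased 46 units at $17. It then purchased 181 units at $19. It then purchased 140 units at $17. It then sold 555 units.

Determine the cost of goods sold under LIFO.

COGS = $10,361

Sale 1 (555) [LIFO — newest first]: 140 @ $17 + 181 @ $19 + 46 @ $17 + 188 @ $20 = $10,361
Ending inventory: 168 @ $21 + 110 @ $20 = $5,728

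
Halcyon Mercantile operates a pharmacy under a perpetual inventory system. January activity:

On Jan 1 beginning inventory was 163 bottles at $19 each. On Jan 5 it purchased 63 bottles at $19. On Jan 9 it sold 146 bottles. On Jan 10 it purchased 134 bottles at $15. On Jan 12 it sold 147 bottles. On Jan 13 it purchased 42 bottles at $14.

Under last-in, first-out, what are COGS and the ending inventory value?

Jan 9, 146 sold [LIFO — newest first]: 63 @ $19 + 83 @ $19 = $2,774
Jan 12, 147 sold [LIFO — newest first]: 134 @ $15 + 13 @ $19 = $2,257
Total COGS = $2,774 + $2,257 = $5,031
Ending inventory: 67 @ $19 + 42 @ $14 = $1,861

COGS = $5,031; ending inventory = $1,861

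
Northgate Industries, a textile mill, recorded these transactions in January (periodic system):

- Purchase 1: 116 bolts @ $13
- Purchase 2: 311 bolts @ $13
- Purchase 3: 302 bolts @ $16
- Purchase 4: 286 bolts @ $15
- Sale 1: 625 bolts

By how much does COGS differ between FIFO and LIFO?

FIFO COGS: 116 @ $13 + 311 @ $13 + 198 @ $16 = $8,719
LIFO COGS: 286 @ $15 + 302 @ $16 + 37 @ $13 = $9,603
Difference = |$8,719 − $9,603| = $884

$884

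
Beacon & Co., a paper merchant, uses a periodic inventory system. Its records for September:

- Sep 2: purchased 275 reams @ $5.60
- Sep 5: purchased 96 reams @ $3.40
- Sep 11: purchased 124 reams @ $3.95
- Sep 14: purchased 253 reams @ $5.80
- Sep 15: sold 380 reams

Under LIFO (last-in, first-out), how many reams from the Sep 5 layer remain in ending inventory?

Sep 15, 380 sold [LIFO — newest first]: 253 @ $5.80 + 124 @ $3.95 + 3 @ $3.40 = $1,967.40
Ending inventory: 275 @ $5.60 + 93 @ $3.40 = $1,856.20

93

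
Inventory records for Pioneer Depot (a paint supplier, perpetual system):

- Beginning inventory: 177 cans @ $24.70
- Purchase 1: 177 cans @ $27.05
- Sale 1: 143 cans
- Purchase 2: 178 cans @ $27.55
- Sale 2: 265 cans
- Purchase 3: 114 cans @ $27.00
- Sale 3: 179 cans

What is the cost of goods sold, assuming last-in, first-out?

Sale 1 (143) [LIFO — newest first]: 143 @ $27.05 = $3,868.15
Sale 2 (265) [LIFO — newest first]: 178 @ $27.55 + 34 @ $27.05 + 53 @ $24.70 = $7,132.70
Sale 3 (179) [LIFO — newest first]: 114 @ $27.00 + 65 @ $24.70 = $4,683.50
Total COGS = $3,868.15 + $7,132.70 + $4,683.50 = $15,684.35
Ending inventory: 59 @ $24.70 = $1,457.30

COGS = $15,684.35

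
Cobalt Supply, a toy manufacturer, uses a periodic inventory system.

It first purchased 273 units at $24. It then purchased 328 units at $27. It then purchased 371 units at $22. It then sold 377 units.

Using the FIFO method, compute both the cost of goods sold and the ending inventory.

COGS = $9,360; ending inventory = $14,210

Sale 1 (377) [FIFO — oldest first]: 273 @ $24 + 104 @ $27 = $9,360
Ending inventory: 224 @ $27 + 371 @ $22 = $14,210
Check: goods available $23,570 = COGS $9,360 + ending $14,210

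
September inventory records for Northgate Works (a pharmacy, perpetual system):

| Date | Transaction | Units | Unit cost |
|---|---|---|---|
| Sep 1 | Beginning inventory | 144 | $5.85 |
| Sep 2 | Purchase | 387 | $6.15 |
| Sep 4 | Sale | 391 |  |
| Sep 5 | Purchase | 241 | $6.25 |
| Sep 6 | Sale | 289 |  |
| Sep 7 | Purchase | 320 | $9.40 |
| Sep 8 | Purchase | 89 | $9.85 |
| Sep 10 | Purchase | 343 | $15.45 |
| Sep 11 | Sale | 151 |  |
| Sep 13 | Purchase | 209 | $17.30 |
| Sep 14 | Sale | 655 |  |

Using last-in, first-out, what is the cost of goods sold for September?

Sep 4, 391 sold [LIFO — newest first]: 387 @ $6.15 + 4 @ $5.85 = $2,403.45
Sep 6, 289 sold [LIFO — newest first]: 241 @ $6.25 + 48 @ $5.85 = $1,787.05
Sep 11, 151 sold [LIFO — newest first]: 151 @ $15.45 = $2,332.95
Sep 14, 655 sold [LIFO — newest first]: 209 @ $17.30 + 192 @ $15.45 + 89 @ $9.85 + 165 @ $9.40 = $9,009.75
Total COGS = $2,403.45 + $1,787.05 + $2,332.95 + $9,009.75 = $15,533.20
Ending inventory: 92 @ $5.85 + 155 @ $9.40 = $1,995.20

COGS = $15,533.20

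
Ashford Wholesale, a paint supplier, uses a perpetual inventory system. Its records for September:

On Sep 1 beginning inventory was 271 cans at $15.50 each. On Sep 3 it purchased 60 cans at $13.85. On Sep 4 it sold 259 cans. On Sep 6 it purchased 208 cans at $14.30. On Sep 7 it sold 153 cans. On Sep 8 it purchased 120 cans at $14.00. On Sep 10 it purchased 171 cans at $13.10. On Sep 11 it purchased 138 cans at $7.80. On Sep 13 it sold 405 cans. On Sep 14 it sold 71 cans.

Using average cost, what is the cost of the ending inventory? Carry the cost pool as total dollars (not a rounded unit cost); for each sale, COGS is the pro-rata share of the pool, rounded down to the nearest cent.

After Sep 1: 271 on hand, pool $4,200.50 (≈ $15.5000 each)
After Sep 3: 331 on hand, pool $5,031.50 (≈ $15.2009 each)
Sep 4, sell 259: 259/331 × $5,031.50 → $3,937.03
After Sep 6: 280 on hand, pool $4,068.87 (≈ $14.5317 each)
Sep 7, sell 153: 153/280 × $4,068.87 → $2,223.34
After Sep 8: 247 on hand, pool $3,525.53 (≈ $14.2734 each)
After Sep 10: 418 on hand, pool $5,765.63 (≈ $13.7934 each)
After Sep 11: 556 on hand, pool $6,842.03 (≈ $12.3058 each)
Sep 13, sell 405: 405/556 × $6,842.03 → $4,983.85
Sep 14, sell 71: 71/151 × $1,858.18 → $873.71
Total COGS = $3,937.03 + $2,223.34 + $4,983.85 + $873.71 = $12,017.93
Ending inventory (cost pool remaining) = $984.47

Ending inventory = $984.47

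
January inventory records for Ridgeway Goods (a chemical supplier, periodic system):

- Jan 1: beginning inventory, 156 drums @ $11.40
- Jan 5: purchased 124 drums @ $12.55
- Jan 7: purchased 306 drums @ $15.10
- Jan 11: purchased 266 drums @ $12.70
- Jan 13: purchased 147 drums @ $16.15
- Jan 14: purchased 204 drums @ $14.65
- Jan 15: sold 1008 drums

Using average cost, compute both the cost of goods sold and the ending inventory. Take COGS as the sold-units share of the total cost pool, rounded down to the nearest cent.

COGS = $13,989.70; ending inventory = $2,706.35

Jan 15, sell 1008: 1008/1203 × $16,696.05 → $13,989.70
Ending inventory (cost pool remaining) = $2,706.35
Check: goods available $16,696.05 = COGS $13,989.70 + ending $2,706.35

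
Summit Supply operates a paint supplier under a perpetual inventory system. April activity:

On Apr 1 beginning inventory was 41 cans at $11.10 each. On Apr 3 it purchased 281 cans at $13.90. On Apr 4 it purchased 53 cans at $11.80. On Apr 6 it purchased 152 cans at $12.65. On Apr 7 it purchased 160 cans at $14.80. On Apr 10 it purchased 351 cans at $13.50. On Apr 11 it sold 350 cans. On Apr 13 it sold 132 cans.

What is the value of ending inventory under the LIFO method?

Ending inventory = $7,338.40

Apr 11, 350 sold [LIFO — newest first]: 350 @ $13.50 = $4,725.00
Apr 13, 132 sold [LIFO — newest first]: 1 @ $13.50 + 131 @ $14.80 = $1,952.30
Total COGS = $4,725.00 + $1,952.30 = $6,677.30
Ending inventory: 41 @ $11.10 + 281 @ $13.90 + 53 @ $11.80 + 152 @ $12.65 + 29 @ $14.80 = $7,338.40
Check: goods available $14,015.70 = COGS $6,677.30 + ending $7,338.40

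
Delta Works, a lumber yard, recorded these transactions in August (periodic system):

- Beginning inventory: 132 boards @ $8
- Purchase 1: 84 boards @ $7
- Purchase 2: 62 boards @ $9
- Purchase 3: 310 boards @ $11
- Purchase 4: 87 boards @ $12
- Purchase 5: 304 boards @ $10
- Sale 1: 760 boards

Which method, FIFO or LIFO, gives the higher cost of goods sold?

LIFO

FIFO COGS: 132 @ $8 + 84 @ $7 + 62 @ $9 + 310 @ $11 + 87 @ $12 + 85 @ $10 = $7,506
LIFO COGS: 304 @ $10 + 87 @ $12 + 310 @ $11 + 59 @ $9 = $8,025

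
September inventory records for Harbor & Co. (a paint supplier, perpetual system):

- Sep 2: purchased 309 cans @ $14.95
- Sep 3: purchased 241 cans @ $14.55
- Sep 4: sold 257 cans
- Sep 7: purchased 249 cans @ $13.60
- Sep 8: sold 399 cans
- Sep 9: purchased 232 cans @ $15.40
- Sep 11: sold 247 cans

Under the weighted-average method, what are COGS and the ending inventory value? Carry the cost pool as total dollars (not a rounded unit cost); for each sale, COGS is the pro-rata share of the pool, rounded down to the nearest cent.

COGS = $13,170.95; ending inventory = $1,914.35

After Sep 2: 309 on hand, pool $4,619.55 (≈ $14.9500 each)
After Sep 3: 550 on hand, pool $8,126.10 (≈ $14.7747 each)
Sep 4, sell 257: 257/550 × $8,126.10 → $3,797.10
After Sep 7: 542 on hand, pool $7,715.40 (≈ $14.2351 each)
Sep 8, sell 399: 399/542 × $7,715.40 → $5,679.78
After Sep 9: 375 on hand, pool $5,608.42 (≈ $14.9558 each)
Sep 11, sell 247: 247/375 × $5,608.42 → $3,694.07
Total COGS = $3,797.10 + $5,679.78 + $3,694.07 = $13,170.95
Ending inventory (cost pool remaining) = $1,914.35
Check: goods available $15,085.30 = COGS $13,170.95 + ending $1,914.35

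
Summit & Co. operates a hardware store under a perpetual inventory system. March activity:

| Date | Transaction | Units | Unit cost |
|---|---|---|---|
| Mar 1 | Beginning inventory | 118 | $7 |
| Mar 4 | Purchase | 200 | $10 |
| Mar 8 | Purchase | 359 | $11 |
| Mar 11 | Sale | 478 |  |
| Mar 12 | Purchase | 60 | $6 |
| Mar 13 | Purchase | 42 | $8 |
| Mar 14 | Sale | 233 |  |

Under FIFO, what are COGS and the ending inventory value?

Mar 11, 478 sold [FIFO — oldest first]: 118 @ $7 + 200 @ $10 + 160 @ $11 = $4,586
Mar 14, 233 sold [FIFO — oldest first]: 199 @ $11 + 34 @ $6 = $2,393
Total COGS = $4,586 + $2,393 = $6,979
Ending inventory: 26 @ $6 + 42 @ $8 = $492

COGS = $6,979; ending inventory = $492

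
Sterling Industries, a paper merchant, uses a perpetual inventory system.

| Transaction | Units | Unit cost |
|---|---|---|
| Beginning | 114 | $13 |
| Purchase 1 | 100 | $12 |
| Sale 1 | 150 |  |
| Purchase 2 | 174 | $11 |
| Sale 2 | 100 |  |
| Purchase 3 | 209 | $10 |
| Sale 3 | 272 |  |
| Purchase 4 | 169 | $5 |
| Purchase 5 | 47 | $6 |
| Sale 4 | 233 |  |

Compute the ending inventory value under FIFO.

Ending inventory = $337

Sale 1 (150) [FIFO — oldest first]: 114 @ $13 + 36 @ $12 = $1,914
Sale 2 (100) [FIFO — oldest first]: 64 @ $12 + 36 @ $11 = $1,164
Sale 3 (272) [FIFO — oldest first]: 138 @ $11 + 134 @ $10 = $2,858
Sale 4 (233) [FIFO — oldest first]: 75 @ $10 + 158 @ $5 = $1,540
Total COGS = $1,914 + $1,164 + $2,858 + $1,540 = $7,476
Ending inventory: 11 @ $5 + 47 @ $6 = $337
Check: goods available $7,813 = COGS $7,476 + ending $337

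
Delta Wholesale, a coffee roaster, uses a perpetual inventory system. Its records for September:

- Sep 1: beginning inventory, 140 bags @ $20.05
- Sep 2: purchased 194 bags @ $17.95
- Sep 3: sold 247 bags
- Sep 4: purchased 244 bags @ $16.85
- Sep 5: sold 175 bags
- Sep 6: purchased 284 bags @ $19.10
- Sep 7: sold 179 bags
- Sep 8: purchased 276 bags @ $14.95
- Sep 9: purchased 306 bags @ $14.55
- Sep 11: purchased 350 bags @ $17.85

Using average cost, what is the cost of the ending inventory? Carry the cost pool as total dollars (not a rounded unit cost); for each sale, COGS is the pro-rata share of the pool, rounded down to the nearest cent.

Ending inventory = $19,651.07

After Sep 1: 140 on hand, pool $2,807.00 (≈ $20.0500 each)
After Sep 2: 334 on hand, pool $6,289.30 (≈ $18.8302 each)
Sep 3, sell 247: 247/334 × $6,289.30 → $4,651.06
After Sep 4: 331 on hand, pool $5,749.64 (≈ $17.3705 each)
Sep 5, sell 175: 175/331 × $5,749.64 → $3,039.83
After Sep 6: 440 on hand, pool $8,134.21 (≈ $18.4868 each)
Sep 7, sell 179: 179/440 × $8,134.21 → $3,309.14
After Sep 8: 537 on hand, pool $8,951.27 (≈ $16.6690 each)
After Sep 9: 843 on hand, pool $13,403.57 (≈ $15.8998 each)
After Sep 11: 1193 on hand, pool $19,651.07 (≈ $16.4720 each)
Total COGS = $4,651.06 + $3,039.83 + $3,309.14 = $11,000.03
Ending inventory (cost pool remaining) = $19,651.07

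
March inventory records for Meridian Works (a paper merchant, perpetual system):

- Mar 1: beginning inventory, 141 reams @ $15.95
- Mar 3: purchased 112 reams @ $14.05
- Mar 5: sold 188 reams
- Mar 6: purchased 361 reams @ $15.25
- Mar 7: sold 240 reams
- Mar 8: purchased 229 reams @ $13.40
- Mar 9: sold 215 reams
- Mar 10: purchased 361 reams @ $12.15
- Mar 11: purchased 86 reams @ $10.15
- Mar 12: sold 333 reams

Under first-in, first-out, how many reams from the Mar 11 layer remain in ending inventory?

86

Mar 5, 188 sold [FIFO — oldest first]: 141 @ $15.95 + 47 @ $14.05 = $2,909.30
Mar 7, 240 sold [FIFO — oldest first]: 65 @ $14.05 + 175 @ $15.25 = $3,582.00
Mar 9, 215 sold [FIFO — oldest first]: 186 @ $15.25 + 29 @ $13.40 = $3,225.10
Mar 12, 333 sold [FIFO — oldest first]: 200 @ $13.40 + 133 @ $12.15 = $4,295.95
Total COGS = $2,909.30 + $3,582.00 + $3,225.10 + $4,295.95 = $14,012.35
Ending inventory: 228 @ $12.15 + 86 @ $10.15 = $3,643.10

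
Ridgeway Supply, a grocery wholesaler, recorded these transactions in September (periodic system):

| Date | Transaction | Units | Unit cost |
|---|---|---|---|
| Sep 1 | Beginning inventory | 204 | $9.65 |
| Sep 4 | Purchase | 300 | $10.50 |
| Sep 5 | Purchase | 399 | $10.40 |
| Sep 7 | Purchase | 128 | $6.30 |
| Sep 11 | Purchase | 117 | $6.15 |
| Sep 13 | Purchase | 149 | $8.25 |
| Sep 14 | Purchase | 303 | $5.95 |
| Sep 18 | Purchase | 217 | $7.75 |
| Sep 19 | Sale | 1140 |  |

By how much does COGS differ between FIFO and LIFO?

$2,154.75

FIFO COGS: 204 @ $9.65 + 300 @ $10.50 + 399 @ $10.40 + 128 @ $6.30 + 109 @ $6.15 = $10,744.95
LIFO COGS: 217 @ $7.75 + 303 @ $5.95 + 149 @ $8.25 + 117 @ $6.15 + 128 @ $6.30 + 226 @ $10.40 = $8,590.20
Difference = |$10,744.95 − $8,590.20| = $2,154.75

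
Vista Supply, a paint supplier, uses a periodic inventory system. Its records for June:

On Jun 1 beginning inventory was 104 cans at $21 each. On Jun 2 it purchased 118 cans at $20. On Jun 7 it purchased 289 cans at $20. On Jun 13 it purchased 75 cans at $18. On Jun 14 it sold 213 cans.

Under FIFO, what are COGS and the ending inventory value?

Jun 14, 213 sold [FIFO — oldest first]: 104 @ $21 + 109 @ $20 = $4,364
Ending inventory: 9 @ $20 + 289 @ $20 + 75 @ $18 = $7,310

COGS = $4,364; ending inventory = $7,310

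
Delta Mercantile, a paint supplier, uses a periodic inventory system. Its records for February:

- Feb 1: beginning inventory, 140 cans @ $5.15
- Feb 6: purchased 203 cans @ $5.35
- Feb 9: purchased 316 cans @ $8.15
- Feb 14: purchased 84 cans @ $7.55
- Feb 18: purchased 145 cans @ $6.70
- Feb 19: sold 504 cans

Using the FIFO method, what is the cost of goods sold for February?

Feb 19, 504 sold [FIFO — oldest first]: 140 @ $5.15 + 203 @ $5.35 + 161 @ $8.15 = $3,119.20
Ending inventory: 155 @ $8.15 + 84 @ $7.55 + 145 @ $6.70 = $2,868.95

COGS = $3,119.20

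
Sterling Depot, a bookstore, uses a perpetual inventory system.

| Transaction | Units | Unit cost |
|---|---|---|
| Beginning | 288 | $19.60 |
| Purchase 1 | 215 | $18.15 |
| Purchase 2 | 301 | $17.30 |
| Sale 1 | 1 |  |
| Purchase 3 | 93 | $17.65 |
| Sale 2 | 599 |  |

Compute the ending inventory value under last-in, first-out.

Ending inventory = $5,808.15

Sale 1 (1) [LIFO — newest first]: 1 @ $17.30 = $17.30
Sale 2 (599) [LIFO — newest first]: 93 @ $17.65 + 300 @ $17.30 + 206 @ $18.15 = $10,570.35
Total COGS = $17.30 + $10,570.35 = $10,587.65
Ending inventory: 288 @ $19.60 + 9 @ $18.15 = $5,808.15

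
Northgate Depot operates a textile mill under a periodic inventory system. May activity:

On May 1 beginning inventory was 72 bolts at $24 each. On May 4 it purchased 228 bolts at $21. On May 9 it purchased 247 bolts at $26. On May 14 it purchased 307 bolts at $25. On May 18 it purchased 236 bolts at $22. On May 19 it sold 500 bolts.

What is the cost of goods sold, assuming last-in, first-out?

May 19, 500 sold [LIFO — newest first]: 236 @ $22 + 264 @ $25 = $11,792
Ending inventory: 72 @ $24 + 228 @ $21 + 247 @ $26 + 43 @ $25 = $14,013

COGS = $11,792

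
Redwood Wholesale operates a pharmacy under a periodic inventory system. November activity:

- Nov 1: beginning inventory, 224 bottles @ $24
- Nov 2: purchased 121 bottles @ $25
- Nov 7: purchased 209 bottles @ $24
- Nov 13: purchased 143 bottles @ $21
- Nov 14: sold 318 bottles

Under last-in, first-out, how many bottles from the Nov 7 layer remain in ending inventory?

34

Nov 14, 318 sold [LIFO — newest first]: 143 @ $21 + 175 @ $24 = $7,203
Ending inventory: 224 @ $24 + 121 @ $25 + 34 @ $24 = $9,217
Check: goods available $16,420 = COGS $7,203 + ending $9,217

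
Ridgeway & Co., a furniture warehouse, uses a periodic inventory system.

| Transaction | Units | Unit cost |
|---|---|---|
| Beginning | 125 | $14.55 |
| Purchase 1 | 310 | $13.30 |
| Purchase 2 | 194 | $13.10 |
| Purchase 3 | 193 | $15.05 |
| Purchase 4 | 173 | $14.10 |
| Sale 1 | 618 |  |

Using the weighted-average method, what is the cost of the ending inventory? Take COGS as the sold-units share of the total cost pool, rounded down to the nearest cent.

Sale 1, sell 618: 618/995 × $13,827.10 → $8,588.08
Ending inventory (cost pool remaining) = $5,239.02

Ending inventory = $5,239.02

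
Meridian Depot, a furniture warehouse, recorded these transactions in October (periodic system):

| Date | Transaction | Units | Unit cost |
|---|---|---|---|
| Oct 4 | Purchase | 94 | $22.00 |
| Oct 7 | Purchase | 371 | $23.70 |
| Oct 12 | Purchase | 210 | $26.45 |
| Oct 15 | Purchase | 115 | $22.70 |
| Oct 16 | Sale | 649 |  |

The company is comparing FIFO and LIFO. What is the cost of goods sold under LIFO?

COGS = $15,843.80

FIFO COGS: 94 @ $22.00 + 371 @ $23.70 + 184 @ $26.45 = $15,727.50
LIFO COGS: 115 @ $22.70 + 210 @ $26.45 + 324 @ $23.70 = $15,843.80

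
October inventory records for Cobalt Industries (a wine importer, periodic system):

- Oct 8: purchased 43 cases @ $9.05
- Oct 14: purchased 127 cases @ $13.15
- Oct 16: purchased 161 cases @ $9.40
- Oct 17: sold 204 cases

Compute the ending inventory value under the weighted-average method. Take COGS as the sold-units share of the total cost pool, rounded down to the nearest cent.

Oct 17, sell 204: 204/331 × $3,572.60 → $2,201.84
Ending inventory (cost pool remaining) = $1,370.76

Ending inventory = $1,370.76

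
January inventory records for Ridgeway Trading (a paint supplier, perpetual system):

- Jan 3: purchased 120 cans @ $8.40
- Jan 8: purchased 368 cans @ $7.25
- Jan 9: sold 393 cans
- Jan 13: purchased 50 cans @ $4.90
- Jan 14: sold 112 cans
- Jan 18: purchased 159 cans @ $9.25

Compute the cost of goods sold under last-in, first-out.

COGS = $3,643.80

Jan 9, 393 sold [LIFO — newest first]: 368 @ $7.25 + 25 @ $8.40 = $2,878.00
Jan 14, 112 sold [LIFO — newest first]: 50 @ $4.90 + 62 @ $8.40 = $765.80
Total COGS = $2,878.00 + $765.80 = $3,643.80
Ending inventory: 33 @ $8.40 + 159 @ $9.25 = $1,747.95
Check: goods available $5,391.75 = COGS $3,643.80 + ending $1,747.95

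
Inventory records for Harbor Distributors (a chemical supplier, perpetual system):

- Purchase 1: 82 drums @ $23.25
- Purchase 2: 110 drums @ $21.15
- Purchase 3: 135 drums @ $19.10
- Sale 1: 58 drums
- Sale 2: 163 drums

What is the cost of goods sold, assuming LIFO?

Sale 1 (58) [LIFO — newest first]: 58 @ $19.10 = $1,107.80
Sale 2 (163) [LIFO — newest first]: 77 @ $19.10 + 86 @ $21.15 = $3,289.60
Total COGS = $1,107.80 + $3,289.60 = $4,397.40
Ending inventory: 82 @ $23.25 + 24 @ $21.15 = $2,414.10
Check: goods available $6,811.50 = COGS $4,397.40 + ending $2,414.10

COGS = $4,397.40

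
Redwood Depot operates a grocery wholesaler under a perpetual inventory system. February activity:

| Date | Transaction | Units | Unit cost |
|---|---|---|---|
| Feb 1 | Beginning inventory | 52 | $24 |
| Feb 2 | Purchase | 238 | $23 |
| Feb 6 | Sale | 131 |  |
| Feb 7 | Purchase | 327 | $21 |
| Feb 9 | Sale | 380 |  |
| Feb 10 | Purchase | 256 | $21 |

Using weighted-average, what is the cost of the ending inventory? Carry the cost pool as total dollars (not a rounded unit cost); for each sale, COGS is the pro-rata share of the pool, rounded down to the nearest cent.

Ending inventory = $7,677.58

After Feb 1: 52 on hand, pool $1,248.00 (≈ $24.0000 each)
After Feb 2: 290 on hand, pool $6,722.00 (≈ $23.1793 each)
Feb 6, sell 131: 131/290 × $6,722.00 → $3,036.48
After Feb 7: 486 on hand, pool $10,552.52 (≈ $21.7130 each)
Feb 9, sell 380: 380/486 × $10,552.52 → $8,250.94
After Feb 10: 362 on hand, pool $7,677.58 (≈ $21.2088 each)
Total COGS = $3,036.48 + $8,250.94 = $11,287.42
Ending inventory (cost pool remaining) = $7,677.58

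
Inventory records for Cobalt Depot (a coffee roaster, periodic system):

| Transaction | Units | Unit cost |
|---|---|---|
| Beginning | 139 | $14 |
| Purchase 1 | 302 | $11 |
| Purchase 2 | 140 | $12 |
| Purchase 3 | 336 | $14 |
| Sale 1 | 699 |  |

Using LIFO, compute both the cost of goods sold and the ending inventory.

COGS = $8,837; ending inventory = $2,815

Sale 1 (699) [LIFO — newest first]: 336 @ $14 + 140 @ $12 + 223 @ $11 = $8,837
Ending inventory: 139 @ $14 + 79 @ $11 = $2,815
Check: goods available $11,652 = COGS $8,837 + ending $2,815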